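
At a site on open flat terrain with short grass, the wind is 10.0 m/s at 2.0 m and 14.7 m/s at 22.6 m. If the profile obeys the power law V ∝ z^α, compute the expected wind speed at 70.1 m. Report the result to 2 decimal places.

First find α: α = ln(V₂/V₁)/ln(z₂/z₁) = ln(14.7/10.0)/ln(22.6/2.0) = 0.38526/2.42480 = 0.1589
Extrapolate from 22.6 m to 70.1 m: V₃ = 14.7 × (70.1/22.6)^0.1589 = 14.7 × 1.1970 = 17.5965 m/s

17.60 m/s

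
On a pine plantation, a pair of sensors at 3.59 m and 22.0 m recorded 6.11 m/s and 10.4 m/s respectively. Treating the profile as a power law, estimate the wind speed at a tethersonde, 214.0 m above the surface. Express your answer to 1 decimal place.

First find α: α = ln(V₂/V₁)/ln(z₂/z₁) = ln(10.4/6.11)/ln(22.0/3.59) = 0.53188/1.81289 = 0.2934
Extrapolate from 22.0 m to 214.0 m: V₃ = 10.4 × (214.0/22.0)^0.2934 = 10.4 × 1.9492 = 20.2720 m/s

20.3 m/s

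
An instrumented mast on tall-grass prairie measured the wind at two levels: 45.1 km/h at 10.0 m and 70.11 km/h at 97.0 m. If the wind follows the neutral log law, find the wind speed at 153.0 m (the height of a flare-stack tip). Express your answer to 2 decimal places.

75.13 km/h

Log law: V ∝ ln(z/z₀). From the pair, with r = V₁/V₂ = 0.64327,
ln z₀ = (ln z₁ − r·ln z₂)/(1 − r) = (2.3026 − 0.64327×4.5747)/0.35673 = -1.7947 → z₀ = 0.1662 m
V₃ = V₁ · ln(z₃/z₀)/ln(z₁/z₀) = 45.1 × 6.8251/4.0973 = 75.1263 km/h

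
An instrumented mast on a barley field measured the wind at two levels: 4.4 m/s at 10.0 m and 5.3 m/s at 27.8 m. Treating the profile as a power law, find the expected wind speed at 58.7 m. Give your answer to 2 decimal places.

First find α: α = ln(V₂/V₁)/ln(z₂/z₁) = ln(5.3/4.4)/ln(27.8/10.0) = 0.18610/1.02245 = 0.1820
Extrapolate from 27.8 m to 58.7 m: V₃ = 5.3 × (58.7/27.8)^0.1820 = 5.3 × 1.1457 = 6.0724 m/s

6.07 m/s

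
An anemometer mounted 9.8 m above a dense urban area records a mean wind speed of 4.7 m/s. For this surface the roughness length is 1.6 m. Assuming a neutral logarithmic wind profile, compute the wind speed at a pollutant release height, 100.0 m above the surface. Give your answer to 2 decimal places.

Log law: V(z) ∝ ln(z/z₀), so V₂/V₁ = ln(z₂/z₀) / ln(z₁/z₀).
ln(100.0/1.6) = 4.1352, ln(9.8/1.6) = 1.8124
V₂ = 4.7 × 4.1352/1.8124 = 4.7 × 2.2816 = 10.7236 m/s

10.72 m/s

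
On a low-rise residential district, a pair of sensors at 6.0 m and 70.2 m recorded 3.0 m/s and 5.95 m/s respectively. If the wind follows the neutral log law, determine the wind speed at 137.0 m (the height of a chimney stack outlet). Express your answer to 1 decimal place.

6.8 m/s

Log law: V ∝ ln(z/z₀). From the pair, with r = V₁/V₂ = 0.50420,
ln z₀ = (ln z₁ − r·ln z₂)/(1 − r) = (1.7918 − 0.50420×4.2513)/0.49580 = -0.7095 → z₀ = 0.4919 m
V₃ = V₁ · ln(z₃/z₀)/ln(z₁/z₀) = 3.0 × 5.6295/2.5013 = 6.7519 m/s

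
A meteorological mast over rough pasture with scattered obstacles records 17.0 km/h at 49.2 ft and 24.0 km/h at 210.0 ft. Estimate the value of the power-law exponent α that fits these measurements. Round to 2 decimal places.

Power law: V₂/V₁ = (z₂/z₁)^α ⇒ α = ln(V₂/V₁) / ln(z₂/z₁)
α = ln(24.0/17.0) / ln(210.0/49.2) = ln(1.4118) / ln(4.2683)
  = 0.34484 / 1.45121 = 0.23762

α ≈ 0.24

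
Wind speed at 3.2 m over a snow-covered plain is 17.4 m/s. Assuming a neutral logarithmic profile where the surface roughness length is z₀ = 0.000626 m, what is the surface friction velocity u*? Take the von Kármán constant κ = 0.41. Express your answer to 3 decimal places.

Log law: V(z) = (u*/κ) · ln(z/z₀) ⇒ u* = κ · V / ln(z/z₀)
u* = 0.41 × 17.4 / ln(3.2/0.000626) = 0.41 × 17.4 / 8.5393
   = 7.1340 / 8.5393 = 0.8354 m/s

u* ≈ 0.835 m/s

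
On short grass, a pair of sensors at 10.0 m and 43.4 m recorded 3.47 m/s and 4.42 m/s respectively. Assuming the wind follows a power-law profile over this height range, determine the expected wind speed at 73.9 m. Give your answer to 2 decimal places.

4.83 m/s

First find α: α = ln(V₂/V₁)/ln(z₂/z₁) = ln(4.42/3.47)/ln(43.4/10.0) = 0.24199/1.46787 = 0.1649
Extrapolate from 43.4 m to 73.9 m: V₃ = 4.42 × (73.9/43.4)^0.1649 = 4.42 × 1.0917 = 4.8254 m/s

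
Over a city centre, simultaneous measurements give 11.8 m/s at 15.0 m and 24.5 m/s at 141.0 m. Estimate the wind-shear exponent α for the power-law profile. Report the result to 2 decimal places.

Power law: V₂/V₁ = (z₂/z₁)^α ⇒ α = ln(V₂/V₁) / ln(z₂/z₁)
α = ln(24.5/11.8) / ln(141.0/15.0) = ln(2.0763) / ln(9.4000)
  = 0.73057 / 2.24071 = 0.32605

α ≈ 0.33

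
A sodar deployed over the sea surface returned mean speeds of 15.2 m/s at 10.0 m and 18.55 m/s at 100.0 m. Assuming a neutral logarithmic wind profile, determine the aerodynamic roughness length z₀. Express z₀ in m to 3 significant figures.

z₀ ≈ 0.000290 m

Log law: V(z) ∝ ln(z/z₀). With r = V₁/V₂ = 15.2/18.55 = 0.81941,
r · ln(z₂/z₀) = ln(z₁/z₀) ⇒ ln z₀ = (ln z₁ − r·ln z₂)/(1 − r)
ln z₀ = (2.30259 − 0.81941×4.60517) / 0.18059 = -8.1450
z₀ = exp(-8.1450) = 0.0002902 m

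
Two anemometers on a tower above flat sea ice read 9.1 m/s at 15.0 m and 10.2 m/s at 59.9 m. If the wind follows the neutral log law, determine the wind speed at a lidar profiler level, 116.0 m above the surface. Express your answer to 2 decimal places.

Log law: V ∝ ln(z/z₀). From the pair, with r = V₁/V₂ = 0.89216,
ln z₀ = (ln z₁ − r·ln z₂)/(1 − r) = (2.7081 − 0.89216×4.0927)/0.10784 = -8.7466 → z₀ = 0.0001590 m
V₃ = V₁ · ln(z₃/z₀)/ln(z₁/z₀) = 9.1 × 13.5002/11.4546 = 10.7251 m/s

10.73 m/s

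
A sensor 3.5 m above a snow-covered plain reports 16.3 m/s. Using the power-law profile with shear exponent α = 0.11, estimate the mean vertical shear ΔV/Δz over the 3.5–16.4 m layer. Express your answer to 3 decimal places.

0.234 m/s/m

Power law: V₂ = V₁ · (z₂/z₁)^α = 16.3 × (4.6857)^0.11 = 19.3185 m/s
ΔV/Δz = (19.3185 − 16.3)/(16.4 − 3.5) = 3.0185/12.9000 = 0.23399 m/s/m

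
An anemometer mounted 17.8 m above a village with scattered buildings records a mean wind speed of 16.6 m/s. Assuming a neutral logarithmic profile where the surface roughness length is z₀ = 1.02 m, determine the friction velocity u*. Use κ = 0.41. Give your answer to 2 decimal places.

u* ≈ 2.38 m/s

Log law: V(z) = (u*/κ) · ln(z/z₀) ⇒ u* = κ · V / ln(z/z₀)
u* = 0.41 × 16.6 / ln(17.8/1.02) = 0.41 × 16.6 / 2.8594
   = 6.8060 / 2.8594 = 2.3802 m/s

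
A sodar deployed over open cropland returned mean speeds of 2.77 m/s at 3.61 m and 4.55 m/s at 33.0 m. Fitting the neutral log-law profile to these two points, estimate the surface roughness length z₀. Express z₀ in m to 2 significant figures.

Log law: V(z) ∝ ln(z/z₀). With r = V₁/V₂ = 2.77/4.55 = 0.60879,
r · ln(z₂/z₀) = ln(z₁/z₀) ⇒ ln z₀ = (ln z₁ − r·ln z₂)/(1 − r)
ln z₀ = (1.28371 − 0.60879×3.49651) / 0.39121 = -2.1598
z₀ = exp(-2.1598) = 0.1153 m

z₀ ≈ 0.12 m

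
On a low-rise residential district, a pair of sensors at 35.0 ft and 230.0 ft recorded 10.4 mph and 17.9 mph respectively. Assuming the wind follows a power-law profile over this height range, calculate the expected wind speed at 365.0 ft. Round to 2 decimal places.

First find α: α = ln(V₂/V₁)/ln(z₂/z₁) = ln(17.9/10.4)/ln(230.0/35.0) = 0.54299/1.88273 = 0.2884
Extrapolate from 230.0 ft to 365.0 ft: V₃ = 17.9 × (365.0/230.0)^0.2884 = 17.9 × 1.1425 = 20.4502 mph

20.45 mph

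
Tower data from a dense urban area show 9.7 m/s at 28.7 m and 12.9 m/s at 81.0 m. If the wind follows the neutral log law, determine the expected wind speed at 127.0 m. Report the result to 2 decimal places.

Log law: V ∝ ln(z/z₀). From the pair, with r = V₁/V₂ = 0.75194,
ln z₀ = (ln z₁ − r·ln z₂)/(1 − r) = (3.3569 − 0.75194×4.3944)/0.24806 = 0.2118 → z₀ = 1.236 m
V₃ = V₁ · ln(z₃/z₀)/ln(z₁/z₀) = 9.7 × 4.6324/3.1451 = 14.2871 m/s

14.29 m/s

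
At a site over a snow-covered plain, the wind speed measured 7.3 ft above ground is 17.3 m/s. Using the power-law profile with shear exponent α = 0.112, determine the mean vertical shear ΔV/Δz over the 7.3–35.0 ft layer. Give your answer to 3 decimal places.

Power law: V₂ = V₁ · (z₂/z₁)^α = 17.3 × (4.7945)^0.112 = 20.6200 m/s
ΔV/Δz = (20.6200 − 17.3)/(35.0 − 7.3) = 3.3200/27.7000 = 0.11986 m/s/ft

0.120 m/s/ft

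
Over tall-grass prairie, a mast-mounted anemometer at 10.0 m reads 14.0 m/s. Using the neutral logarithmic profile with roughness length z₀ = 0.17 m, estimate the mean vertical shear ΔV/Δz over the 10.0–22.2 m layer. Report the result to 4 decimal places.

Log law: V₂ = V₁ · ln(z₂/z₀)/ln(z₁/z₀) = 14.0 × 4.8720/4.0745 = 16.7402 m/s
ΔV/Δz = (16.7402 − 14.0)/(22.2 − 10.0) = 2.7402/12.2000 = 0.22461 m/s/m

0.2246 m/s/m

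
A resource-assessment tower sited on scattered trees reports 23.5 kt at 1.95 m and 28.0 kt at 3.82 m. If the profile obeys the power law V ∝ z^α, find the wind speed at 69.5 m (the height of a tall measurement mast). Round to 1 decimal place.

59.6 kt

First find α: α = ln(V₂/V₁)/ln(z₂/z₁) = ln(28.0/23.5)/ln(3.82/1.95) = 0.17520/0.67242 = 0.2606
Extrapolate from 3.82 m to 69.5 m: V₃ = 28.0 × (69.5/3.82)^0.2606 = 28.0 × 2.1295 = 59.6265 kt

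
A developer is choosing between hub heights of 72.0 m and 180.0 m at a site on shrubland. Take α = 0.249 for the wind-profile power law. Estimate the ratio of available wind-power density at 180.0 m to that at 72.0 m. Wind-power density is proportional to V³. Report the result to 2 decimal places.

Speed ratio: V_B/V_A = (z_B/z_A)^α = (180.0/72.0)^0.249 = (2.5000)^0.249 = 1.25628
Power-density ratio: P_B/P_A = (V_B/V_A)³ = (1.25628)³ = 1.98272

1.98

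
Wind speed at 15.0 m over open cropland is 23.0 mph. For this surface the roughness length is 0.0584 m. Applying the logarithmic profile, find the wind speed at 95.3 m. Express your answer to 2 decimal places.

30.66 mph

Log law: V(z) ∝ ln(z/z₀), so V₂/V₁ = ln(z₂/z₀) / ln(z₁/z₀).
ln(95.3/0.0584) = 7.3975, ln(15.0/0.0584) = 5.5485
V₂ = 23.0 × 7.3975/5.5485 = 23.0 × 1.3332 = 30.6645 mph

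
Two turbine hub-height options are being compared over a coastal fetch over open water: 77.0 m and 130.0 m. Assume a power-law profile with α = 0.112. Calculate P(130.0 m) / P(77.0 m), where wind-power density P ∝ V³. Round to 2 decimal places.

Speed ratio: V_B/V_A = (z_B/z_A)^α = (130.0/77.0)^0.112 = (1.6883)^0.112 = 1.06041
Power-density ratio: P_B/P_A = (V_B/V_A)³ = (1.06041)³ = 1.19241

1.19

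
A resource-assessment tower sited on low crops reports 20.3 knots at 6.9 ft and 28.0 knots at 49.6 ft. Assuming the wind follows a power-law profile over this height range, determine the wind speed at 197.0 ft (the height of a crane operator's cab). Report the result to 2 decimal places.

First find α: α = ln(V₂/V₁)/ln(z₂/z₁) = ln(28.0/20.3)/ln(49.6/6.9) = 0.32158/1.97247 = 0.1630
Extrapolate from 49.6 ft to 197.0 ft: V₃ = 28.0 × (197.0/49.6)^0.1630 = 28.0 × 1.2521 = 35.0602 knots

35.06 knots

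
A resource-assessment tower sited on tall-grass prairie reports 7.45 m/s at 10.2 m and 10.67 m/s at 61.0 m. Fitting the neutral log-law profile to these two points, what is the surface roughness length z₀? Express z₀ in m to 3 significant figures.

z₀ ≈ 0.163 m

Log law: V(z) ∝ ln(z/z₀). With r = V₁/V₂ = 7.45/10.67 = 0.69822,
r · ln(z₂/z₀) = ln(z₁/z₀) ⇒ ln z₀ = (ln z₁ − r·ln z₂)/(1 − r)
ln z₀ = (2.32239 − 0.69822×4.11087) / 0.30178 = -1.8156
z₀ = exp(-1.8156) = 0.1627 m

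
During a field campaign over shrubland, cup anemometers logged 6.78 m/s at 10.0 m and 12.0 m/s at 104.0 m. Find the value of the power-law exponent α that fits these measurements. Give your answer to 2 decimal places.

Power law: V₂/V₁ = (z₂/z₁)^α ⇒ α = ln(V₂/V₁) / ln(z₂/z₁)
α = ln(12.0/6.78) / ln(104.0/10.0) = ln(1.7699) / ln(10.4000)
  = 0.57093 / 2.34181 = 0.24380

α ≈ 0.24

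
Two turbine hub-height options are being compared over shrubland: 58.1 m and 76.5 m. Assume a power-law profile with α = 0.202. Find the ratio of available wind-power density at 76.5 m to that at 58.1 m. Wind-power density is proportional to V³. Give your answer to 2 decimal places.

Speed ratio: V_B/V_A = (z_B/z_A)^α = (76.5/58.1)^0.202 = (1.3167)^0.202 = 1.05715
Power-density ratio: P_B/P_A = (V_B/V_A)³ = (1.05715)³ = 1.18143

1.18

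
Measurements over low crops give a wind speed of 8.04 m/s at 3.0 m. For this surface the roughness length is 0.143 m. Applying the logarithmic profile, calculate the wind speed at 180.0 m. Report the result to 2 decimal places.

18.86 m/s

Log law: V(z) ∝ ln(z/z₀), so V₂/V₁ = ln(z₂/z₀) / ln(z₁/z₀).
ln(180.0/0.143) = 7.1379, ln(3.0/0.143) = 3.0435
V₂ = 8.04 × 7.1379/3.0435 = 8.04 × 2.3453 = 18.8559 m/s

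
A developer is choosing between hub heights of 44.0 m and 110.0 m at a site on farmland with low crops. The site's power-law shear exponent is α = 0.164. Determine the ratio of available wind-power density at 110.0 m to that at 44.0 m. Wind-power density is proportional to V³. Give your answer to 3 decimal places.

Speed ratio: V_B/V_A = (z_B/z_A)^α = (110.0/44.0)^0.164 = (2.5000)^0.164 = 1.16215
Power-density ratio: P_B/P_A = (V_B/V_A)³ = (1.16215)³ = 1.56959

1.570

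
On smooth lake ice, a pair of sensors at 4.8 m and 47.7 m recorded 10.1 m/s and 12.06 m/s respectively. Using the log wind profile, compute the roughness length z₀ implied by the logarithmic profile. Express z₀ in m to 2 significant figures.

Log law: V(z) ∝ ln(z/z₀). With r = V₁/V₂ = 10.1/12.06 = 0.83748,
r · ln(z₂/z₀) = ln(z₁/z₀) ⇒ ln z₀ = (ln z₁ − r·ln z₂)/(1 − r)
ln z₀ = (1.56862 − 0.83748×3.86493) / 0.16252 = -10.2644
z₀ = exp(-10.2644) = 0.00003485 m

z₀ ≈ 0.000035 m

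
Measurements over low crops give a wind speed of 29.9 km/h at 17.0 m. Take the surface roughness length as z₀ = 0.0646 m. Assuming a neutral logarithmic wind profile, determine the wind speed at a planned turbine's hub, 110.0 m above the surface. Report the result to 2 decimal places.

39.92 km/h

Log law: V(z) ∝ ln(z/z₀), so V₂/V₁ = ln(z₂/z₀) / ln(z₁/z₀).
ln(110.0/0.0646) = 7.4400, ln(17.0/0.0646) = 5.5728
V₂ = 29.9 × 7.4400/5.5728 = 29.9 × 1.3351 = 39.9186 km/h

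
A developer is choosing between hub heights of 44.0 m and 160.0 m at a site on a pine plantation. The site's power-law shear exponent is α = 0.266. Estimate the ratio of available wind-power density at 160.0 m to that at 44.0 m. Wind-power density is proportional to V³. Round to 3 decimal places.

Speed ratio: V_B/V_A = (z_B/z_A)^α = (160.0/44.0)^0.266 = (3.6364)^0.266 = 1.40974
Power-density ratio: P_B/P_A = (V_B/V_A)³ = (1.40974)³ = 2.80164

2.802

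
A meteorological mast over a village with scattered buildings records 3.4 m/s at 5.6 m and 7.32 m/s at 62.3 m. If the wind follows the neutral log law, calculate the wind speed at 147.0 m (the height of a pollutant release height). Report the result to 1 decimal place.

8.7 m/s

Log law: V ∝ ln(z/z₀). From the pair, with r = V₁/V₂ = 0.46448,
ln z₀ = (ln z₁ − r·ln z₂)/(1 − r) = (1.7228 − 0.46448×4.1320)/0.53552 = -0.3668 → z₀ = 0.6929 m
V₃ = V₁ · ln(z₃/z₀)/ln(z₁/z₀) = 3.4 × 5.3573/2.0896 = 8.7168 m/s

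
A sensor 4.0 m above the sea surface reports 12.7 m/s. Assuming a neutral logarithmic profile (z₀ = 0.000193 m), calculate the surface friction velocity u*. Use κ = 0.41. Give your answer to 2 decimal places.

u* ≈ 0.52 m/s

Log law: V(z) = (u*/κ) · ln(z/z₀) ⇒ u* = κ · V / ln(z/z₀)
u* = 0.41 × 12.7 / ln(4.0/0.000193) = 0.41 × 12.7 / 9.9391
   = 5.2070 / 9.9391 = 0.5239 m/s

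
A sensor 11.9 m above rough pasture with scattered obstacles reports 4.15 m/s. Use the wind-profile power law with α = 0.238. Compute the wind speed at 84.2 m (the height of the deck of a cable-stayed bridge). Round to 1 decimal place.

Power-law profile: V₂ = V₁ · (z₂/z₁)^α
V₂ = 4.15 × (84.2/11.9)^0.238 = 4.15 × (7.0756)^0.238
    = 4.15 × 1.5931 = 6.6114 m/s

6.6 m/s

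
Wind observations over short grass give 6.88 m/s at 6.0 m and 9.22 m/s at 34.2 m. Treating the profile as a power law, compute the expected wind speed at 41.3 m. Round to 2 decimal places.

9.52 m/s

First find α: α = ln(V₂/V₁)/ln(z₂/z₁) = ln(9.22/6.88)/ln(34.2/6.0) = 0.29276/1.74047 = 0.1682
Extrapolate from 34.2 m to 41.3 m: V₃ = 9.22 × (41.3/34.2)^0.1682 = 9.22 × 1.0322 = 9.5172 m/s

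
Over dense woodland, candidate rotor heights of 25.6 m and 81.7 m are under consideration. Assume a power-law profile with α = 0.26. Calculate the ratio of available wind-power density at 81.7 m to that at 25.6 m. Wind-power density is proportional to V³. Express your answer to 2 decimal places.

Speed ratio: V_B/V_A = (z_B/z_A)^α = (81.7/25.6)^0.26 = (3.1914)^0.26 = 1.35218
Power-density ratio: P_B/P_A = (V_B/V_A)³ = (1.35218)³ = 2.47233

2.47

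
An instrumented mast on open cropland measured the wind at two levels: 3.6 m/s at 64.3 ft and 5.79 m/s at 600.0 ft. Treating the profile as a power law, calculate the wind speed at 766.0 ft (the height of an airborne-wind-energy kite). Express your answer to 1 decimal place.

6.1 m/s

First find α: α = ln(V₂/V₁)/ln(z₂/z₁) = ln(5.79/3.6)/ln(600.0/64.3) = 0.47520/2.23337 = 0.2128
Extrapolate from 600.0 ft to 766.0 ft: V₃ = 5.79 × (766.0/600.0)^0.2128 = 5.79 × 1.0533 = 6.0989 m/s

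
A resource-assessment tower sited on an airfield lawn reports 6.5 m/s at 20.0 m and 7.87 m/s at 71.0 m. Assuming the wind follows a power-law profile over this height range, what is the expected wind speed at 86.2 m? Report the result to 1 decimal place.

First find α: α = ln(V₂/V₁)/ln(z₂/z₁) = ln(7.87/6.5)/ln(71.0/20.0) = 0.19126/1.26695 = 0.1510
Extrapolate from 71.0 m to 86.2 m: V₃ = 7.87 × (86.2/71.0)^0.1510 = 7.87 × 1.0297 = 8.1039 m/s

8.1 m/s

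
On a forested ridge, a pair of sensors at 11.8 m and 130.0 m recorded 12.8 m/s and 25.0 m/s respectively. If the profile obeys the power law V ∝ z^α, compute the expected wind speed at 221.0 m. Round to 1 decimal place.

29.0 m/s

First find α: α = ln(V₂/V₁)/ln(z₂/z₁) = ln(25.0/12.8)/ln(130.0/11.8) = 0.66943/2.39943 = 0.2790
Extrapolate from 130.0 m to 221.0 m: V₃ = 25.0 × (221.0/130.0)^0.2790 = 25.0 × 1.1596 = 28.9891 m/s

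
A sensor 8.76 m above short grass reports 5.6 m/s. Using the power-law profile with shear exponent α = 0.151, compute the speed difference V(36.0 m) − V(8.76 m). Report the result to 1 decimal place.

Power law: V₂ = V₁ · (z₂/z₁)^α = 5.6 × (4.1096)^0.151 = 6.9322 m/s
ΔV = 6.9322 − 5.6 = 1.3322 m/s

1.3 m/s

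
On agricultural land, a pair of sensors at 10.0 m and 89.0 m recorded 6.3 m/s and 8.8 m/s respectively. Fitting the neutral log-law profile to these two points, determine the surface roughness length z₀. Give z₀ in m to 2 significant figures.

Log law: V(z) ∝ ln(z/z₀). With r = V₁/V₂ = 6.3/8.8 = 0.71591,
r · ln(z₂/z₀) = ln(z₁/z₀) ⇒ ln z₀ = (ln z₁ − r·ln z₂)/(1 − r)
ln z₀ = (2.30259 − 0.71591×4.48864) / 0.28409 = -3.2063
z₀ = exp(-3.2063) = 0.04051 m

z₀ ≈ 0.041 m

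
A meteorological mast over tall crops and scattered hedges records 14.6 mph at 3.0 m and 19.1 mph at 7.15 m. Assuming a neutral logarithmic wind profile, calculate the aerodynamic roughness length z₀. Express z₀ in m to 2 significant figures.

Log law: V(z) ∝ ln(z/z₀). With r = V₁/V₂ = 14.6/19.1 = 0.76440,
r · ln(z₂/z₀) = ln(z₁/z₀) ⇒ ln z₀ = (ln z₁ − r·ln z₂)/(1 − r)
ln z₀ = (1.09861 − 0.76440×1.96711) / 0.23560 = -1.7192
z₀ = exp(-1.7192) = 0.1792 m

z₀ ≈ 0.18 m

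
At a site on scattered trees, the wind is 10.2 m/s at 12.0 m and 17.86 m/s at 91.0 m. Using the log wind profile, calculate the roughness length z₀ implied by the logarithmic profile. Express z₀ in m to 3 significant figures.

Log law: V(z) ∝ ln(z/z₀). With r = V₁/V₂ = 10.2/17.86 = 0.57111,
r · ln(z₂/z₀) = ln(z₁/z₀) ⇒ ln z₀ = (ln z₁ − r·ln z₂)/(1 − r)
ln z₀ = (2.48491 − 0.57111×4.51086) / 0.42889 = -0.2128
z₀ = exp(-0.2128) = 0.8083 m

z₀ ≈ 0.808 m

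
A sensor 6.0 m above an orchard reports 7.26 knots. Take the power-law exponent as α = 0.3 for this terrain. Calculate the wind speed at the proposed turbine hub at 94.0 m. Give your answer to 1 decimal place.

Power-law profile: V₂ = V₁ · (z₂/z₁)^α
V₂ = 7.26 × (94.0/6.0)^0.3 = 7.26 × (15.6667)^0.3
    = 7.26 × 2.2829 = 16.5741 knots

16.6 knots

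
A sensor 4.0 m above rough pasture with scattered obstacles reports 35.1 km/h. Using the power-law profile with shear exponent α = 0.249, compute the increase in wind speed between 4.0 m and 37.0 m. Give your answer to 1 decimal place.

26.0 km/h

Power law: V₂ = V₁ · (z₂/z₁)^α = 35.1 × (9.2500)^0.249 = 61.0768 km/h
ΔV = 61.0768 − 35.1 = 25.9768 km/h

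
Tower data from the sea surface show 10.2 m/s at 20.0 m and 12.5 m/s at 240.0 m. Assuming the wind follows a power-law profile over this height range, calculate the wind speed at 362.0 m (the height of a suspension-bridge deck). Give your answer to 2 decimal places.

First find α: α = ln(V₂/V₁)/ln(z₂/z₁) = ln(12.5/10.2)/ln(240.0/20.0) = 0.20334/2.48491 = 0.0818
Extrapolate from 240.0 m to 362.0 m: V₃ = 12.5 × (362.0/240.0)^0.0818 = 12.5 × 1.0342 = 12.9276 m/s

12.93 m/s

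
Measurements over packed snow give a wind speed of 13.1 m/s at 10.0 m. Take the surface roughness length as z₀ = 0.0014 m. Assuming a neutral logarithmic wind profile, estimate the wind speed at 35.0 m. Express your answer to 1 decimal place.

Log law: V(z) ∝ ln(z/z₀), so V₂/V₁ = ln(z₂/z₀) / ln(z₁/z₀).
ln(35.0/0.0014) = 10.1266, ln(10.0/0.0014) = 8.8739
V₂ = 13.1 × 10.1266/8.8739 = 13.1 × 1.1412 = 14.9494 m/s

14.9 m/s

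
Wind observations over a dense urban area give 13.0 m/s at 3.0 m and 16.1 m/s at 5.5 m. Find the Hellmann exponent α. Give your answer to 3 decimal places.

α ≈ 0.353

Power law: V₂/V₁ = (z₂/z₁)^α ⇒ α = ln(V₂/V₁) / ln(z₂/z₁)
α = ln(16.1/13.0) / ln(5.5/3.0) = ln(1.2385) / ln(1.8333)
  = 0.21387 / 0.60614 = 0.35284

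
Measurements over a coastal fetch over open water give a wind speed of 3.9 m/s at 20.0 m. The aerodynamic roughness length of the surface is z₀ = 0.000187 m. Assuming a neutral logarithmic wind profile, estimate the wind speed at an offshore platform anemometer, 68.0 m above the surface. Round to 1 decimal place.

4.3 m/s

Log law: V(z) ∝ ln(z/z₀), so V₂/V₁ = ln(z₂/z₀) / ln(z₁/z₀).
ln(68.0/0.000187) = 12.8039, ln(20.0/0.000187) = 11.5801
V₂ = 3.9 × 12.8039/11.5801 = 3.9 × 1.1057 = 4.3121 m/s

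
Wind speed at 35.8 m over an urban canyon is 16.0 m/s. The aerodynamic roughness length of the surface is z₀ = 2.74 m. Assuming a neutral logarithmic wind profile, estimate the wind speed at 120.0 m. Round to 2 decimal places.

23.53 m/s

Log law: V(z) ∝ ln(z/z₀), so V₂/V₁ = ln(z₂/z₀) / ln(z₁/z₀).
ln(120.0/2.74) = 3.7795, ln(35.8/2.74) = 2.5700
V₂ = 16.0 × 3.7795/2.5700 = 16.0 × 1.4706 = 23.5303 m/s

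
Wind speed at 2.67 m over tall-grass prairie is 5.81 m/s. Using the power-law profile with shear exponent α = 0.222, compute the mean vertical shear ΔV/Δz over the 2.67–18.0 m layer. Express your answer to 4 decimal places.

Power law: V₂ = V₁ · (z₂/z₁)^α = 5.81 × (6.7416)^0.222 = 8.8749 m/s
ΔV/Δz = (8.8749 − 5.81)/(18.0 − 2.67) = 3.0649/15.3300 = 0.19993 m/s/m

0.1999 m/s/m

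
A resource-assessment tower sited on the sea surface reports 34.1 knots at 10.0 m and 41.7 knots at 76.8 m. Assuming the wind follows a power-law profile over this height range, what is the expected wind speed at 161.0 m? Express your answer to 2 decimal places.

44.86 knots

First find α: α = ln(V₂/V₁)/ln(z₂/z₁) = ln(41.7/34.1)/ln(76.8/10.0) = 0.20120/2.03862 = 0.0987
Extrapolate from 76.8 m to 161.0 m: V₃ = 41.7 × (161.0/76.8)^0.0987 = 41.7 × 1.0758 = 44.8604 knots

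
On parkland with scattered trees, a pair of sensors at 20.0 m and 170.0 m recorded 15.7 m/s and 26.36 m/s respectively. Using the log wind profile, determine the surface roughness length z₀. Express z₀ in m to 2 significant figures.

z₀ ≈ 0.86 m

Log law: V(z) ∝ ln(z/z₀). With r = V₁/V₂ = 15.7/26.36 = 0.59560,
r · ln(z₂/z₀) = ln(z₁/z₀) ⇒ ln z₀ = (ln z₁ − r·ln z₂)/(1 − r)
ln z₀ = (2.99573 − 0.59560×5.13580) / 0.40440 = -0.1561
z₀ = exp(-0.1561) = 0.8554 m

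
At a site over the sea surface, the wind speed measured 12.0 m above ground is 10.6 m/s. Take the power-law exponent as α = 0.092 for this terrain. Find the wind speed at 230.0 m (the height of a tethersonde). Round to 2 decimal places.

Power-law profile: V₂ = V₁ · (z₂/z₁)^α
V₂ = 10.6 × (230.0/12.0)^0.092 = 10.6 × (19.1667)^0.092
    = 10.6 × 1.3122 = 13.9091 m/s

13.91 m/s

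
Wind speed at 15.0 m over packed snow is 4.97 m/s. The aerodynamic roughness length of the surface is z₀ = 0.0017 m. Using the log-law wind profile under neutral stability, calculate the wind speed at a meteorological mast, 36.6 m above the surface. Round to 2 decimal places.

Log law: V(z) ∝ ln(z/z₀), so V₂/V₁ = ln(z₂/z₀) / ln(z₁/z₀).
ln(36.6/0.0017) = 9.9772, ln(15.0/0.0017) = 9.0852
V₂ = 4.97 × 9.9772/9.0852 = 4.97 × 1.0982 = 5.4580 m/s

5.46 m/s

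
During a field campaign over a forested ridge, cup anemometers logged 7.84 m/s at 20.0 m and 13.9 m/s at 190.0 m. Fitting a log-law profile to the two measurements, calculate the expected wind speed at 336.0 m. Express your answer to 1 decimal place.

15.4 m/s

Log law: V ∝ ln(z/z₀). From the pair, with r = V₁/V₂ = 0.56403,
ln z₀ = (ln z₁ − r·ln z₂)/(1 − r) = (2.9957 − 0.56403×5.2470)/0.43597 = 0.0832 → z₀ = 1.087 m
V₃ = V₁ · ln(z₃/z₀)/ln(z₁/z₀) = 7.84 × 5.7339/2.9126 = 15.4346 m/s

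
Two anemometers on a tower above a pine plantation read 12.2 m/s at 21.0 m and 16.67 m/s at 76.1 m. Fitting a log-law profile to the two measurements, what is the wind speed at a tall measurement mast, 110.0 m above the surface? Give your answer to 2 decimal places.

Log law: V ∝ ln(z/z₀). From the pair, with r = V₁/V₂ = 0.73185,
ln z₀ = (ln z₁ − r·ln z₂)/(1 − r) = (3.0445 − 0.73185×4.3320)/0.26815 = -0.4695 → z₀ = 0.6253 m
V₃ = V₁ · ln(z₃/z₀)/ln(z₁/z₀) = 12.2 × 5.1700/3.5141 = 17.9491 m/s

17.95 m/s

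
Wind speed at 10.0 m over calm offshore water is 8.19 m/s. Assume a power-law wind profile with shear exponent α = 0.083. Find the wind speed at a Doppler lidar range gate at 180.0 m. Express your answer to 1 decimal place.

10.4 m/s

Power-law profile: V₂ = V₁ · (z₂/z₁)^α
V₂ = 8.19 × (180.0/10.0)^0.083 = 8.19 × (18.0000)^0.083
    = 8.19 × 1.2711 = 10.4105 m/s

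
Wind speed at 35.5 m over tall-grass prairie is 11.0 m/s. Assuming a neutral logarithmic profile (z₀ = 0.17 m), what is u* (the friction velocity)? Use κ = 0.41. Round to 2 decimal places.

u* ≈ 0.84 m/s

Log law: V(z) = (u*/κ) · ln(z/z₀) ⇒ u* = κ · V / ln(z/z₀)
u* = 0.41 × 11.0 / ln(35.5/0.17) = 0.41 × 11.0 / 5.3415
   = 4.5100 / 5.3415 = 0.8443 m/s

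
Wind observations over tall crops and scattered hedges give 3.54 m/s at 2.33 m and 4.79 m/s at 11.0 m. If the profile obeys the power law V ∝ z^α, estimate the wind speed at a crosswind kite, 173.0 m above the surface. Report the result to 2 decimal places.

8.19 m/s

First find α: α = ln(V₂/V₁)/ln(z₂/z₁) = ln(4.79/3.54)/ln(11.0/2.33) = 0.30240/1.55203 = 0.1948
Extrapolate from 11.0 m to 173.0 m: V₃ = 4.79 × (173.0/11.0)^0.1948 = 4.79 × 1.7106 = 8.1940 m/s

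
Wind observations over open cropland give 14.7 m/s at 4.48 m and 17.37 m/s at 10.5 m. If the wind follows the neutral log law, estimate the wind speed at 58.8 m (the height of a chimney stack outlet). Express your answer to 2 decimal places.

Log law: V ∝ ln(z/z₀). From the pair, with r = V₁/V₂ = 0.84629,
ln z₀ = (ln z₁ − r·ln z₂)/(1 − r) = (1.4996 − 0.84629×2.3514)/0.15371 = -3.1898 → z₀ = 0.04118 m
V₃ = V₁ · ln(z₃/z₀)/ln(z₁/z₀) = 14.7 × 7.2639/4.6894 = 22.7704 m/s

22.77 m/s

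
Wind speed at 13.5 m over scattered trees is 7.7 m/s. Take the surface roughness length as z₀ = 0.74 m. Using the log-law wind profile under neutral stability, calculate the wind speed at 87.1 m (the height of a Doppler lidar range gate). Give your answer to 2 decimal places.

12.64 m/s

Log law: V(z) ∝ ln(z/z₀), so V₂/V₁ = ln(z₂/z₀) / ln(z₁/z₀).
ln(87.1/0.74) = 4.7682, ln(13.5/0.74) = 2.9038
V₂ = 7.7 × 4.7682/2.9038 = 7.7 × 1.6420 = 12.6437 m/s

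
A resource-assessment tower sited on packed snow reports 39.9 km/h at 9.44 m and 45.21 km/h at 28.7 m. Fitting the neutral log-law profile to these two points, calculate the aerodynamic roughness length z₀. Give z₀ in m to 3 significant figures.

z₀ ≈ 0.00222 m

Log law: V(z) ∝ ln(z/z₀). With r = V₁/V₂ = 39.9/45.21 = 0.88255,
r · ln(z₂/z₀) = ln(z₁/z₀) ⇒ ln z₀ = (ln z₁ − r·ln z₂)/(1 − r)
ln z₀ = (2.24496 − 0.88255×3.35690) / 0.11745 = -6.1103
z₀ = exp(-6.1103) = 0.002220 m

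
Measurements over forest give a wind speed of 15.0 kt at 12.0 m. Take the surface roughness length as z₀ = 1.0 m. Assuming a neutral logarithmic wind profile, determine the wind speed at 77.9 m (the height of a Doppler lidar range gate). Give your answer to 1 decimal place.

Log law: V(z) ∝ ln(z/z₀), so V₂/V₁ = ln(z₂/z₀) / ln(z₁/z₀).
ln(77.9/1.0) = 4.3554, ln(12.0/1.0) = 2.4849
V₂ = 15.0 × 4.3554/2.4849 = 15.0 × 1.7528 = 26.2913 kt

26.3 kt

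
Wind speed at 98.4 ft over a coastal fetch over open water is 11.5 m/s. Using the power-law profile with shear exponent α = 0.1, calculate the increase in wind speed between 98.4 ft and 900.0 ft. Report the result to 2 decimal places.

Power law: V₂ = V₁ · (z₂/z₁)^α = 11.5 × (9.1463)^0.1 = 14.3490 m/s
ΔV = 14.3490 − 11.5 = 2.8490 m/s

2.85 m/s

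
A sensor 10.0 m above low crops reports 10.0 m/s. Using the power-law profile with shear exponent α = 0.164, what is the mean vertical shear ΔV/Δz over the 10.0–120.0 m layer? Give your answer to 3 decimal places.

Power law: V₂ = V₁ · (z₂/z₁)^α = 10.0 × (12.0000)^0.164 = 15.0309 m/s
ΔV/Δz = (15.0309 − 10.0)/(120.0 − 10.0) = 5.0309/110.0000 = 0.04574 m/s/m

0.046 m/s/m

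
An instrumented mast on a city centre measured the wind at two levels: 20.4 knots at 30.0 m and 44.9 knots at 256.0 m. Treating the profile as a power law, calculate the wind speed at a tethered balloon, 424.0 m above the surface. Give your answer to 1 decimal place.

54.1 knots

First find α: α = ln(V₂/V₁)/ln(z₂/z₁) = ln(44.9/20.4)/ln(256.0/30.0) = 0.78890/2.14398 = 0.3680
Extrapolate from 256.0 m to 424.0 m: V₃ = 44.9 × (424.0/256.0)^0.3680 = 44.9 × 1.2040 = 54.0600 knots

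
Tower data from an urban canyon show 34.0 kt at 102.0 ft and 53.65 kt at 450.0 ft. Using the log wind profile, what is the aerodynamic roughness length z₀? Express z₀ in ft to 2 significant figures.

z₀ ≈ 7.8 ft

Log law: V(z) ∝ ln(z/z₀). With r = V₁/V₂ = 34.0/53.65 = 0.63374,
r · ln(z₂/z₀) = ln(z₁/z₀) ⇒ ln z₀ = (ln z₁ − r·ln z₂)/(1 − r)
ln z₀ = (4.62497 − 0.63374×6.10925) / 0.36626 = 2.0568
z₀ = exp(2.0568) = 7.821 ft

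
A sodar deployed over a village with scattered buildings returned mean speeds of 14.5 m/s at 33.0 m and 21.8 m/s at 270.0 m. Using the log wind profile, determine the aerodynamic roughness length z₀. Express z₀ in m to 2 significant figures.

z₀ ≈ 0.51 m

Log law: V(z) ∝ ln(z/z₀). With r = V₁/V₂ = 14.5/21.8 = 0.66514,
r · ln(z₂/z₀) = ln(z₁/z₀) ⇒ ln z₀ = (ln z₁ − r·ln z₂)/(1 − r)
ln z₀ = (3.49651 − 0.66514×5.59842) / 0.33486 = -0.6785
z₀ = exp(-0.6785) = 0.5074 m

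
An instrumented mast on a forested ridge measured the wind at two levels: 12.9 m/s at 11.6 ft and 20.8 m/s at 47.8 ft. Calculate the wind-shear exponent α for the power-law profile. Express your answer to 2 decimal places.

Power law: V₂/V₁ = (z₂/z₁)^α ⇒ α = ln(V₂/V₁) / ln(z₂/z₁)
α = ln(20.8/12.9) / ln(47.8/11.6) = ln(1.6124) / ln(4.1207)
  = 0.47773 / 1.41602 = 0.33737

α ≈ 0.34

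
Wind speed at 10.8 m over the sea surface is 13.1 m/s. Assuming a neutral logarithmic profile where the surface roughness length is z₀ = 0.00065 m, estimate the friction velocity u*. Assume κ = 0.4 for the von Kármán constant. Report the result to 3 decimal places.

u* ≈ 0.539 m/s

Log law: V(z) = (u*/κ) · ln(z/z₀) ⇒ u* = κ · V / ln(z/z₀)
u* = 0.4 × 13.1 / ln(10.8/0.00065) = 0.4 × 13.1 / 9.7181
   = 5.2400 / 9.7181 = 0.5392 m/s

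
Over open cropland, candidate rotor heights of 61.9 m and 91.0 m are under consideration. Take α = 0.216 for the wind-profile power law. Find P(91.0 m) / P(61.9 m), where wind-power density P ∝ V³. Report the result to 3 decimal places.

1.284

Speed ratio: V_B/V_A = (z_B/z_A)^α = (91.0/61.9)^0.216 = (1.4701)^0.216 = 1.08680
Power-density ratio: P_B/P_A = (V_B/V_A)³ = (1.08680)³ = 1.28364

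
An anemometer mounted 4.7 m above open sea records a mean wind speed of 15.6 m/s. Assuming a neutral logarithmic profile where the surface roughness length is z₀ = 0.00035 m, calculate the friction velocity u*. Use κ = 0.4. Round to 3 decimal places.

u* ≈ 0.656 m/s

Log law: V(z) = (u*/κ) · ln(z/z₀) ⇒ u* = κ · V / ln(z/z₀)
u* = 0.4 × 15.6 / ln(4.7/0.00035) = 0.4 × 15.6 / 9.5051
   = 6.2400 / 9.5051 = 0.6565 m/s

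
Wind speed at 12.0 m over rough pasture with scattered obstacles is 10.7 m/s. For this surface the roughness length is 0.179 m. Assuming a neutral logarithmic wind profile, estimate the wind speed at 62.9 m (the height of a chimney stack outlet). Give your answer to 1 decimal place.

Log law: V(z) ∝ ln(z/z₀), so V₂/V₁ = ln(z₂/z₀) / ln(z₁/z₀).
ln(62.9/0.179) = 5.8619, ln(12.0/0.179) = 4.2053
V₂ = 10.7 × 5.8619/4.2053 = 10.7 × 1.3939 = 14.9152 m/s

14.9 m/s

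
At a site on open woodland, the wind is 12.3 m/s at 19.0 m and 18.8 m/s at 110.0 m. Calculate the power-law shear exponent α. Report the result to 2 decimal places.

α ≈ 0.24

Power law: V₂/V₁ = (z₂/z₁)^α ⇒ α = ln(V₂/V₁) / ln(z₂/z₁)
α = ln(18.8/12.3) / ln(110.0/19.0) = ln(1.5285) / ln(5.7895)
  = 0.42426 / 1.75604 = 0.24160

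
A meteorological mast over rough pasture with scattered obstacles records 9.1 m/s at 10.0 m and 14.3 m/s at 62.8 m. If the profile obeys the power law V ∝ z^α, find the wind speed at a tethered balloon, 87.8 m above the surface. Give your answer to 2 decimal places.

First find α: α = ln(V₂/V₁)/ln(z₂/z₁) = ln(14.3/9.1)/ln(62.8/10.0) = 0.45199/1.83737 = 0.2460
Extrapolate from 62.8 m to 87.8 m: V₃ = 14.3 × (87.8/62.8)^0.2460 = 14.3 × 1.0859 = 15.5288 m/s

15.53 m/s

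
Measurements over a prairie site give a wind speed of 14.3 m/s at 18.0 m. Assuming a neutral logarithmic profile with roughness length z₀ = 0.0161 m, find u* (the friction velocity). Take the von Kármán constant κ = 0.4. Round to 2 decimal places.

Log law: V(z) = (u*/κ) · ln(z/z₀) ⇒ u* = κ · V / ln(z/z₀)
u* = 0.4 × 14.3 / ln(18.0/0.0161) = 0.4 × 14.3 / 7.0193
   = 5.7200 / 7.0193 = 0.8149 m/s

u* ≈ 0.81 m/s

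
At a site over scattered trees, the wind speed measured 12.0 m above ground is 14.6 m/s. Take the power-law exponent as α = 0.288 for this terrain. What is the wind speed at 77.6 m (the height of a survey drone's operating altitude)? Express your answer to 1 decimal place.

Power-law profile: V₂ = V₁ · (z₂/z₁)^α
V₂ = 14.6 × (77.6/12.0)^0.288 = 14.6 × (6.4667)^0.288
    = 14.6 × 1.7119 = 24.9936 m/s

25.0 m/s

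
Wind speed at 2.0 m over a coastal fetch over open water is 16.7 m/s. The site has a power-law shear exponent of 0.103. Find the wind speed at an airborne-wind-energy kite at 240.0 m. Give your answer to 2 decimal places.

27.34 m/s

Power-law profile: V₂ = V₁ · (z₂/z₁)^α
V₂ = 16.7 × (240.0/2.0)^0.103 = 16.7 × (120.0000)^0.103
    = 16.7 × 1.6374 = 27.3446 m/s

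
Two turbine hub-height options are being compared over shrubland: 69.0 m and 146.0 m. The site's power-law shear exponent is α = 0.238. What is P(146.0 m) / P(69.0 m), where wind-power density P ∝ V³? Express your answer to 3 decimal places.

1.708

Speed ratio: V_B/V_A = (z_B/z_A)^α = (146.0/69.0)^0.238 = (2.1159)^0.238 = 1.19528
Power-density ratio: P_B/P_A = (V_B/V_A)³ = (1.19528)³ = 1.70769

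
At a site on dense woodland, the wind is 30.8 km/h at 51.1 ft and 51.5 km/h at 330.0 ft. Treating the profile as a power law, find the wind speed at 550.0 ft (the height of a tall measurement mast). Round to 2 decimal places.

First find α: α = ln(V₂/V₁)/ln(z₂/z₁) = ln(51.5/30.8)/ln(330.0/51.1) = 0.51407/1.86531 = 0.2756
Extrapolate from 330.0 ft to 550.0 ft: V₃ = 51.5 × (550.0/330.0)^0.2756 = 51.5 × 1.1512 = 59.2853 km/h

59.29 km/h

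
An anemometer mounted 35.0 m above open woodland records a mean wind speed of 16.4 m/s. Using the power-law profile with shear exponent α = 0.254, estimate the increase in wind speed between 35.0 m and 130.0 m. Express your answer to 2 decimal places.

Power law: V₂ = V₁ · (z₂/z₁)^α = 16.4 × (3.7143)^0.254 = 22.8872 m/s
ΔV = 22.8872 − 16.4 = 6.4872 m/s

6.49 m/s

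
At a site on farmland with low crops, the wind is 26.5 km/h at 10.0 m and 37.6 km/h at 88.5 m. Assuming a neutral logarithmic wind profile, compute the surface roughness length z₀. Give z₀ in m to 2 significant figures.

Log law: V(z) ∝ ln(z/z₀). With r = V₁/V₂ = 26.5/37.6 = 0.70479,
r · ln(z₂/z₀) = ln(z₁/z₀) ⇒ ln z₀ = (ln z₁ − r·ln z₂)/(1 − r)
ln z₀ = (2.30259 − 0.70479×4.48300) / 0.29521 = -2.9029
z₀ = exp(-2.9029) = 0.05486 m

z₀ ≈ 0.055 m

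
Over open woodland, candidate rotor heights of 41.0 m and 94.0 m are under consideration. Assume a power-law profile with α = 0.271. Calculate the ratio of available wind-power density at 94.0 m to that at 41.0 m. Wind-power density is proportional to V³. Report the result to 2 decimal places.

Speed ratio: V_B/V_A = (z_B/z_A)^α = (94.0/41.0)^0.271 = (2.2927)^0.271 = 1.25214
Power-density ratio: P_B/P_A = (V_B/V_A)³ = (1.25214)³ = 1.96318

1.96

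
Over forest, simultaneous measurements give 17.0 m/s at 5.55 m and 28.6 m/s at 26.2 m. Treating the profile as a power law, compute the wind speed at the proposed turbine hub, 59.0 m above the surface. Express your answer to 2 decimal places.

37.54 m/s

First find α: α = ln(V₂/V₁)/ln(z₂/z₁) = ln(28.6/17.0)/ln(26.2/5.55) = 0.52019/1.55196 = 0.3352
Extrapolate from 26.2 m to 59.0 m: V₃ = 28.6 × (59.0/26.2)^0.3352 = 28.6 × 1.3127 = 37.5436 m/s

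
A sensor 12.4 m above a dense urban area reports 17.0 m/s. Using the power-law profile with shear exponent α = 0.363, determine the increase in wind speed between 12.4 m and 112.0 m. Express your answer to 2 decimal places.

Power law: V₂ = V₁ · (z₂/z₁)^α = 17.0 × (9.0323)^0.363 = 37.7923 m/s
ΔV = 37.7923 − 17.0 = 20.7923 m/s

20.79 m/s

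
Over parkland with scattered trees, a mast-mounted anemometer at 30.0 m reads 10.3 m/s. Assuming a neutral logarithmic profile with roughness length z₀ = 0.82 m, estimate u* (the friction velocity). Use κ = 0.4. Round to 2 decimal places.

u* ≈ 1.14 m/s

Log law: V(z) = (u*/κ) · ln(z/z₀) ⇒ u* = κ · V / ln(z/z₀)
u* = 0.4 × 10.3 / ln(30.0/0.82) = 0.4 × 10.3 / 3.5996
   = 4.1200 / 3.5996 = 1.1446 m/s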